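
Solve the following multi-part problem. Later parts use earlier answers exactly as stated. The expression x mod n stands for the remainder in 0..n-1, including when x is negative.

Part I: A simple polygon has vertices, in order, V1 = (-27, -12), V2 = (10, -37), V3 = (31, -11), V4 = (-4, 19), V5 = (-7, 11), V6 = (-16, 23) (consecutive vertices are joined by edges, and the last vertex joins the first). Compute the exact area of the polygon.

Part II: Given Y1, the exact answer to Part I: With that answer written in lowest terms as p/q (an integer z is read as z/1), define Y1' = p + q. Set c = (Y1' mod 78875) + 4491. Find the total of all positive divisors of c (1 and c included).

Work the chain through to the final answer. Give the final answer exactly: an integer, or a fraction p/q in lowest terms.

6302

Part I: cross terms: (-27*-37 - 10*-12)=1119, (10*-11 - 31*-37)=1037, (31*19 - -4*-11)=545, (-4*11 - -7*19)=89, (-7*23 - -16*11)=15, (-16*-12 - -27*23)=813; twice the area = |3618| = 3618; area = 1809; answer 1809
Part II: Y1 = 1809; threaded value p + q = 1810; c = 6301; 6301 is prime, so its only divisors are 1 and 6301; sigma = 1 + 6301 = 6302; answer 6302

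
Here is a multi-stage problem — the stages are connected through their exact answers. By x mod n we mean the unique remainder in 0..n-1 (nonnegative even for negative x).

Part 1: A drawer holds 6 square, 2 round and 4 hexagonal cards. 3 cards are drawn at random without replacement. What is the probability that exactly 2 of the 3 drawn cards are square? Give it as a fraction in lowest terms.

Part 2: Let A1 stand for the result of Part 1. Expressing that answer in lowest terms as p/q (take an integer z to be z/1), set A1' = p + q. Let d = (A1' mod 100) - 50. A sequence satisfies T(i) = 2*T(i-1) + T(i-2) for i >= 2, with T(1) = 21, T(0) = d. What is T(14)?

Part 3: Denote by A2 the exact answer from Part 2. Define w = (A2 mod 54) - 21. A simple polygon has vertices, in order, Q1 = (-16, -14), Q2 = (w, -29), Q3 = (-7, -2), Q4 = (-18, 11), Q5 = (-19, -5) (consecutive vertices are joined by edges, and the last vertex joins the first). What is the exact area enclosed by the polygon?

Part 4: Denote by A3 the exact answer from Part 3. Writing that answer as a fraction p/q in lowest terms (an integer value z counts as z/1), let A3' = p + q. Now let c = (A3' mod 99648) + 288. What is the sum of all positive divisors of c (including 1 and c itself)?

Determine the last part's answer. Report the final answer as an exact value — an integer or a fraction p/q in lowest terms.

1260

Part 1: total draws C(12,3) = 220; favorable C(6,2)*C(6,1) = 90; P = 9/22; answer 9/22
Part 2: A1 = 9/22; threaded value p + q = 31; d = -19; T(2) = 2*(21) + 1*(-19) = 23; iterating: T(2)=23, T(3)=67, T(4)=157, T(5)=381, T(6)=919, T(7)=2219, T(8)=5357, T(9)=12933, T(10)=31223, T(11)=75379, T(12)=181981, T(13)=439341, T(14)=1060663; answer 1060663
Part 3: A2 = 1060663; w = 28; cross terms: (-16*-29 - 28*-14)=856, (28*-2 - -7*-29)=-259, (-7*11 - -18*-2)=-113, (-18*-5 - -19*11)=299, (-19*-14 - -16*-5)=186; twice the area = |969| = 969; area = 969/2; answer 969/2
Part 4: A3 = 969/2; threaded value p + q = 971; c = 1259; 1259 is prime, so its only divisors are 1 and 1259; sigma = 1 + 1259 = 1260; answer 1260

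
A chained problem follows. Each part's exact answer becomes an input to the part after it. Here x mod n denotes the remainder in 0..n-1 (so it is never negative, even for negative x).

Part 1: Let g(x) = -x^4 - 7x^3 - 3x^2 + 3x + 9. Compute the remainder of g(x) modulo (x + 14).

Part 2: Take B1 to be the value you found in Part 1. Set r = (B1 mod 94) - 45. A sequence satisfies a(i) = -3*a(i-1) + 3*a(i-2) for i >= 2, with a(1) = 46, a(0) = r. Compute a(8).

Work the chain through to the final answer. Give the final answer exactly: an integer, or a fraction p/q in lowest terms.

-723330

Part 1: remainder = value at the root: -1*(-14)^4 - 7*(-14)^3 - 3*(-14)^2 + 3*(-14)^1 + 9 = (-38416) + (19208) + (-588) + (-42) + (9) = -19829; answer -19829
Part 2: B1 = -19829; r = -40; a(2) = -3*(46) + 3*(-40) = -258; iterating: a(2)=-258, a(3)=912, a(4)=-3510, a(5)=13266, a(6)=-50328, a(7)=190782, a(8)=-723330; answer -723330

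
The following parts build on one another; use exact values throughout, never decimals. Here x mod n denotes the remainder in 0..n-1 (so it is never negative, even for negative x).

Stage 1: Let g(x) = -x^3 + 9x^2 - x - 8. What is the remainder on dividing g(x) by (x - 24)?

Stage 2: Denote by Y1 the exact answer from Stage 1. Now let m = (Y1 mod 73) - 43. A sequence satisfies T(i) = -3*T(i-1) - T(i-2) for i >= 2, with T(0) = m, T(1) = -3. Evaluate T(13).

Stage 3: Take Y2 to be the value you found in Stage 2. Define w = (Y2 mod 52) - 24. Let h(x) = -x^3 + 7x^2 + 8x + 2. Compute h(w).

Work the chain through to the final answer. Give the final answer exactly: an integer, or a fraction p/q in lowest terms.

4832

Stage 1: remainder = value at the root: -1*(24)^3 + 9*(24)^2 - 1*(24)^1 - 8 = (-13824) + (5184) + (-24) + (-8) = -8672; answer -8672
Stage 2: Y1 = -8672; m = -28; T(2) = -3*(-3) - 1*(-28) = 37; iterating: T(2)=37, T(3)=-108, T(4)=287, T(5)=-753, T(6)=1972, T(7)=-5163, T(8)=13517, T(9)=-35388, T(10)=92647, T(11)=-242553, T(12)=635012, T(13)=-1662483; answer -1662483
Stage 3: Y2 = -1662483; w = -15; -1*(-15)^3 + 7*(-15)^2 + 8*(-15)^1 + 2 = (3375) + (1575) + (-120) + (2) = 4832; answer 4832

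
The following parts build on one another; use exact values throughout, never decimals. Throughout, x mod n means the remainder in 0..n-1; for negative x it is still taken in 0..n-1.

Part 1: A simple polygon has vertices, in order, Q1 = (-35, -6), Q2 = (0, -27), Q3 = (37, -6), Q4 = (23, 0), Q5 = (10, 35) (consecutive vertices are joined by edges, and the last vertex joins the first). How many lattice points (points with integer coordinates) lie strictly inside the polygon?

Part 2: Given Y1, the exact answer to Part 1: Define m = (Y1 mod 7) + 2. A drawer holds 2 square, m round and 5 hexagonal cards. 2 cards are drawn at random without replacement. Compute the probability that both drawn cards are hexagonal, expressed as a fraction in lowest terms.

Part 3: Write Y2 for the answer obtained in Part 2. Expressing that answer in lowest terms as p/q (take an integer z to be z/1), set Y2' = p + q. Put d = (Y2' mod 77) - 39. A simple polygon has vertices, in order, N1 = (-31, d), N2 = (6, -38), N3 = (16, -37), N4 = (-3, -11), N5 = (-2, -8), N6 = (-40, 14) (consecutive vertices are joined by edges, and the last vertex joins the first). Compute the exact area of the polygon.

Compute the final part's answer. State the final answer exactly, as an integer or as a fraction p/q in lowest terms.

2055/2

Part 1: cross terms: (-35*-27 - 0*-6)=945, (0*-6 - 37*-27)=999, (37*0 - 23*-6)=138, (23*35 - 10*0)=805, (10*-6 - -35*35)=1165; twice the area = |4052| = 4052; area = 2026; boundary points = 7 + 1 + 2 + 1 + 1 = 12; strictly interior points = area - boundary/2 + 1 = 2021; answer 2021
Part 2: Y1 = 2021; m = 7; total draws C(14,2) = 91; favorable C(5,2) = 10; P = 10/91; answer 10/91
Part 3: Y2 = 10/91; threaded value p + q = 101; d = -15; cross terms: (-31*-38 - 6*-15)=1268, (6*-37 - 16*-38)=386, (16*-11 - -3*-37)=-287, (-3*-8 - -2*-11)=2, (-2*14 - -40*-8)=-348, (-40*-15 - -31*14)=1034; twice the area = |2055| = 2055; area = 2055/2; answer 2055/2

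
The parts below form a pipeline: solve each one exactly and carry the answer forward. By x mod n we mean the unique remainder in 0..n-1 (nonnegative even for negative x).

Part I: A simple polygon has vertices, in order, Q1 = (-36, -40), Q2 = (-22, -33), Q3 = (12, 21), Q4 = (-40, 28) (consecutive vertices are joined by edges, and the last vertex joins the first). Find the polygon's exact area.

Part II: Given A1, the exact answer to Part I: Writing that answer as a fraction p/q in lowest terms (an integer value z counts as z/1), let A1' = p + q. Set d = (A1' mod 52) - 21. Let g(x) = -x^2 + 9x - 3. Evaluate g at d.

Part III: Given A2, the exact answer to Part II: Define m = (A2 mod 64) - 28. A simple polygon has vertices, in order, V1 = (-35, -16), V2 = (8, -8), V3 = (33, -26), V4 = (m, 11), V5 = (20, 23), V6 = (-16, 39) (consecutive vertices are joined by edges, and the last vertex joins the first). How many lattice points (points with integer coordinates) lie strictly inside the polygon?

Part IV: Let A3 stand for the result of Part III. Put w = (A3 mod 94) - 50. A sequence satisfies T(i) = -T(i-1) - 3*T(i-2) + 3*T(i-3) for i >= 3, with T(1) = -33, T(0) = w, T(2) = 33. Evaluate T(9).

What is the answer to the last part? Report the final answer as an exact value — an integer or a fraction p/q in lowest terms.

6951

Part I: cross terms: (-36*-33 - -22*-40)=308, (-22*21 - 12*-33)=-66, (12*28 - -40*21)=1176, (-40*-40 - -36*28)=2608; twice the area = |4026| = 4026; area = 2013; answer 2013
Part II: A1 = 2013; threaded value p + q = 2014; d = 17; -1*(17)^2 + 9*(17)^1 - 3 = (-289) + (153) + (-3) = -139; answer -139
Part III: A2 = -139; m = 25; cross terms: (-35*-8 - 8*-16)=408, (8*-26 - 33*-8)=56, (33*11 - 25*-26)=1013, (25*23 - 20*11)=355, (20*39 - -16*23)=1148, (-16*-16 - -35*39)=1621; twice the area = |4601| = 4601; area = 4601/2; boundary points = 1 + 1 + 1 + 1 + 4 + 1 = 9; strictly interior points = area - boundary/2 + 1 = 2297; answer 2297
Part IV: A3 = 2297; w = -9; T(3) = -1*(33) - 3*(-33) + 3*(-9) = 39; iterating: T(3)=39, T(4)=-237, T(5)=219, T(6)=609, T(7)=-1977, T(8)=807, T(9)=6951; answer 6951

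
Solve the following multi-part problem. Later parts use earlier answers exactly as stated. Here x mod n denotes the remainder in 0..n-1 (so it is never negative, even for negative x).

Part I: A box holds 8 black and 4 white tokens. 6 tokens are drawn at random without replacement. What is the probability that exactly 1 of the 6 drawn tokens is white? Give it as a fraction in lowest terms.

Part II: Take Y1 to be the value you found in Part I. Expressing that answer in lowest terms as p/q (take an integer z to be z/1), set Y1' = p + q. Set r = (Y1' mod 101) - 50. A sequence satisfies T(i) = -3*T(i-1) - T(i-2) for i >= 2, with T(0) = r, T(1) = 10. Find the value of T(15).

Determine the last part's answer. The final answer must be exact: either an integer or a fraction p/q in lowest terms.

5460101

Part I: total draws C(12,6) = 924; favorable C(4,1)*C(8,5) = 224; P = 8/33; answer 8/33
Part II: Y1 = 8/33; threaded value p + q = 41; r = -9; T(2) = -3*(10) - 1*(-9) = -21; iterating: T(2)=-21, T(3)=53, T(4)=-138, T(5)=361, T(6)=-945, T(7)=2474, T(8)=-6477, T(9)=16957, T(10)=-44394, T(11)=116225, T(12)=-304281, T(13)=796618, T(14)=-2085573, T(15)=5460101; answer 5460101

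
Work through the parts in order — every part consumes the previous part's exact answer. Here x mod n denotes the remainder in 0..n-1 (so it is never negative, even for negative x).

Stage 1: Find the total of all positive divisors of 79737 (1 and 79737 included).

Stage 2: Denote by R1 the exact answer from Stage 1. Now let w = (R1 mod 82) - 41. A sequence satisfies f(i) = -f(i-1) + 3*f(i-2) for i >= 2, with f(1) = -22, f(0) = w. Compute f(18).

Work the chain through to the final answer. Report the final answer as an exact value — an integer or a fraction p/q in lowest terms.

Stage 1: 79737 = 3 * 7 * 3797; sigma = (1 + 3) * (1 + 7) * (1 + 3797) = 4 * 8 * 3798 = 121536; answer 121536
Stage 2: R1 = 121536; w = -29; f(2) = -1*(-22) + 3*(-29) = -65; iterating: f(2)=-65, f(3)=-1, f(4)=-194, f(5)=191, f(6)=-773, f(7)=1346, f(8)=-3665, f(9)=7703, f(10)=-18698, f(11)=41807, f(12)=-97901, f(13)=223322, f(14)=-517025, f(15)=1186991, f(16)=-2738066, f(17)=6299039, f(18)=-14513237; answer -14513237

-14513237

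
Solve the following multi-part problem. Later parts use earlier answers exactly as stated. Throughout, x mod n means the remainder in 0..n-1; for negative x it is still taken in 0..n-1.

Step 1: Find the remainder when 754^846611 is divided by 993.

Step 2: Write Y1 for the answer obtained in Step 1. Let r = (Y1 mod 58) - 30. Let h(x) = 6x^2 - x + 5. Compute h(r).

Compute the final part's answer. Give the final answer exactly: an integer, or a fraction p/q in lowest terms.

Step 1: squarings mod 993: 754^1=754, 754^2=520, 754^4=304, 754^8=67, 754^16=517, 754^32=172, 754^64=787, 754^128=730, 754^256=652, 754^512=100, 754^1024=70, 754^2048=928, 754^4096=253, 754^8192=457, 754^16384=319, 754^32768=475, 754^65536=214, 754^131072=118, 754^262144=22, 754^524288=484; 754^846611 = 754^1 * 754^2 * 754^16 * 754^256 * 754^512 * 754^2048 * 754^8192 * 754^16384 * 754^32768 * 754^262144 * 754^524288 = 613 (mod 993); answer 613
Step 2: Y1 = 613; r = 3; 6*(3)^2 - 1*(3)^1 + 5 = (54) + (-3) + (5) = 56; answer 56

56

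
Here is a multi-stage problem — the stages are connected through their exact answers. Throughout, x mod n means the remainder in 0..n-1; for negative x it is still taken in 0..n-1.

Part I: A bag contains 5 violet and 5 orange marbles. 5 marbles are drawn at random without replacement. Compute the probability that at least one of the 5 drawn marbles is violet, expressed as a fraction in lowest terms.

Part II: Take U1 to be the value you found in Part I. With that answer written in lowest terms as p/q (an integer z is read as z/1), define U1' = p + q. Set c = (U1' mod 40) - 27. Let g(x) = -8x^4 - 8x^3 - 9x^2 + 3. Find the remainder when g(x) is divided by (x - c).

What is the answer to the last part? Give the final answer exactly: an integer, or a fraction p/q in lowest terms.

Part I: total draws C(10,5) = 252; complement C(5,5) = 1; favorable 252 - 1 = 251; P = 251/252; answer 251/252
Part II: U1 = 251/252; threaded value p + q = 503; c = -4; remainder = value at the root: -8*(-4)^4 - 8*(-4)^3 - 9*(-4)^2 + 3 = (-2048) + (512) + (-144) + (3) = -1677; answer -1677

-1677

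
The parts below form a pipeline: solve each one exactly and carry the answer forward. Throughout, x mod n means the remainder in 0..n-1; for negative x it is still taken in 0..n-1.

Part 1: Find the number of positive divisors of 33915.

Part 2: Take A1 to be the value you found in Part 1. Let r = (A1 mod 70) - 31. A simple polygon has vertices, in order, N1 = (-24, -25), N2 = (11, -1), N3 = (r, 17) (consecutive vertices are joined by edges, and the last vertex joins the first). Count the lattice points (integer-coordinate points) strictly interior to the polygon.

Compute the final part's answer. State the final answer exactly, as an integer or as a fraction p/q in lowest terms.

Part 1: 33915 = 3 * 5 * 7 * 17 * 19; number of divisors = (1+1) * (1+1) * (1+1) * (1+1) * (1+1) = 32; answer 32
Part 2: A1 = 32; r = 1; cross terms: (-24*-1 - 11*-25)=299, (11*17 - 1*-1)=188, (1*-25 - -24*17)=383; twice the area = |870| = 870; area = 435; boundary points = 1 + 2 + 1 = 4; strictly interior points = area - boundary/2 + 1 = 434; answer 434

434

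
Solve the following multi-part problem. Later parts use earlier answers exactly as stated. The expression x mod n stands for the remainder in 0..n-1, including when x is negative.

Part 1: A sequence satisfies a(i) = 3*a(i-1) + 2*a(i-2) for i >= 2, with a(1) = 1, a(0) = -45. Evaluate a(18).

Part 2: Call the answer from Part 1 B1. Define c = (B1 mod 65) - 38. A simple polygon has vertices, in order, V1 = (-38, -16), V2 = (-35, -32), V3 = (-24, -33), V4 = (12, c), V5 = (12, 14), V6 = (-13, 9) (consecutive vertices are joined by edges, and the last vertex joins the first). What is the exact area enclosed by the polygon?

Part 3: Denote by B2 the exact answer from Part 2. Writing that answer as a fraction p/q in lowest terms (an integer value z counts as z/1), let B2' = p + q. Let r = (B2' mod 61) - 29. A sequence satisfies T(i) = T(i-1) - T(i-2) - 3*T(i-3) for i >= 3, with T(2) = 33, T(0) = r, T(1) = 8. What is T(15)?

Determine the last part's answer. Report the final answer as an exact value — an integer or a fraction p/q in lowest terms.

Part 1: a(2) = 3*(1) + 2*(-45) = -87; iterating: a(2)=-87, a(3)=-259, a(4)=-951, a(5)=-3371, a(6)=-12015, a(7)=-42787, a(8)=-152391, a(9)=-542747, a(10)=-1933023, a(11)=-6884563, a(12)=-24519735, a(13)=-87328331, a(14)=-311024463, a(15)=-1107730051, a(16)=-3945239079, a(17)=-14051177339, a(18)=-50044010175; answer -50044010175
Part 2: B1 = -50044010175; c = -28; cross terms: (-38*-32 - -35*-16)=656, (-35*-33 - -24*-32)=387, (-24*-28 - 12*-33)=1068, (12*14 - 12*-28)=504, (12*9 - -13*14)=290, (-13*-16 - -38*9)=550; twice the area = |3455| = 3455; area = 3455/2; answer 3455/2
Part 3: B2 = 3455/2; threaded value p + q = 3457; r = 12; T(3) = 1*(33) - 1*(8) - 3*(12) = -11; iterating: T(3)=-11, T(4)=-68, T(5)=-156, T(6)=-55, T(7)=305, T(8)=828, T(9)=688, T(10)=-1055, T(11)=-4227, T(12)=-5236, T(13)=2156, T(14)=20073, T(15)=33625; answer 33625

33625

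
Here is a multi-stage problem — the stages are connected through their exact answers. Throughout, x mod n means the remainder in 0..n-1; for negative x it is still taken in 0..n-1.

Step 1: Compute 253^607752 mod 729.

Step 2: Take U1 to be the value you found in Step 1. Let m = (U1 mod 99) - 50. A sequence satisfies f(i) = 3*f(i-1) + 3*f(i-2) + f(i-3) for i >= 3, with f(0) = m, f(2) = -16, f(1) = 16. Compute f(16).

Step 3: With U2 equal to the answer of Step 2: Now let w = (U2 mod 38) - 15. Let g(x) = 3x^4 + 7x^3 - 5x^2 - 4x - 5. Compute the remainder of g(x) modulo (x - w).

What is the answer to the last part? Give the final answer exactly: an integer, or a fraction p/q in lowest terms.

14206

Step 1: squarings mod 729: 253^1=253, 253^2=586, 253^4=37, 253^8=640, 253^16=631, 253^32=127, 253^64=91, 253^128=262, 253^256=118, 253^512=73, 253^1024=226, 253^2048=46, 253^4096=658, 253^8192=667, 253^16384=199, 253^32768=235, 253^65536=550, 253^131072=694, 253^262144=496, 253^524288=343; 253^607752 = 253^8 * 253^512 * 253^1024 * 253^16384 * 253^65536 * 253^524288 = 82 (mod 729); answer 82
Step 2: U1 = 82; m = 32; f(3) = 3*(-16) + 3*(16) + 1*(32) = 32; iterating: f(3)=32, f(4)=64, f(5)=272, f(6)=1040, f(7)=4000, f(8)=15392, f(9)=59216, f(10)=227824, f(11)=876512, f(12)=3372224, f(13)=12974032, f(14)=49915280, f(15)=192040160, f(16)=738840352; answer 738840352
Step 3: U2 = 738840352; w = -9; remainder = value at the root: 3*(-9)^4 + 7*(-9)^3 - 5*(-9)^2 - 4*(-9)^1 - 5 = (19683) + (-5103) + (-405) + (36) + (-5) = 14206; answer 14206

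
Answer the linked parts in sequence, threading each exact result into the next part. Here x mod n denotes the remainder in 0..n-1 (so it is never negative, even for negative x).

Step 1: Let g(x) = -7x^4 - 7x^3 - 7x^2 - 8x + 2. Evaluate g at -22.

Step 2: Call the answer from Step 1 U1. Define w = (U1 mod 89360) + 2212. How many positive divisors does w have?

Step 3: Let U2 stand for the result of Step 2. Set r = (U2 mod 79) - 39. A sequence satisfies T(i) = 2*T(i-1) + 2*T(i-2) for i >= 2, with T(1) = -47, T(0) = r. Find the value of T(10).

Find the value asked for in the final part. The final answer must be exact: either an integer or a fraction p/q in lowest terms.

-466112

Step 1: -7*(-22)^4 - 7*(-22)^3 - 7*(-22)^2 - 8*(-22)^1 + 2 = (-1639792) + (74536) + (-3388) + (176) + (2) = -1568466; answer -1568466
Step 2: U1 = -1568466; w = 42226; 42226 = 2 * 43 * 491; number of divisors = (1+1) * (1+1) * (1+1) = 8; answer 8
Step 3: U2 = 8; r = -31; T(2) = 2*(-47) + 2*(-31) = -156; iterating: T(2)=-156, T(3)=-406, T(4)=-1124, T(5)=-3060, T(6)=-8368, T(7)=-22856, T(8)=-62448, T(9)=-170608, T(10)=-466112; answer -466112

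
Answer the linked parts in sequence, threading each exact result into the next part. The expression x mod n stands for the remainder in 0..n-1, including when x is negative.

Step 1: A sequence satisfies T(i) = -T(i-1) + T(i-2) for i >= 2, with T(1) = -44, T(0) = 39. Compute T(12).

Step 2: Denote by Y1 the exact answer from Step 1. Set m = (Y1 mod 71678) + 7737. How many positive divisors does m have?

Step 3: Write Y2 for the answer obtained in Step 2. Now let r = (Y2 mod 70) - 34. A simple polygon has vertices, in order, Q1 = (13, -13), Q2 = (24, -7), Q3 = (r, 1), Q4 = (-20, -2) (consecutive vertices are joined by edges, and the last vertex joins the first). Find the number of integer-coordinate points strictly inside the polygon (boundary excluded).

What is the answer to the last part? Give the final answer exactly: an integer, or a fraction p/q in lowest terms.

Step 1: T(2) = -1*(-44) + 1*(39) = 83; iterating: T(2)=83, T(3)=-127, T(4)=210, T(5)=-337, T(6)=547, T(7)=-884, T(8)=1431, T(9)=-2315, T(10)=3746, T(11)=-6061, T(12)=9807; answer 9807
Step 2: Y1 = 9807; m = 17544; 17544 = 2^3 * 3 * 17 * 43; number of divisors = (3+1) * (1+1) * (1+1) * (1+1) = 32; answer 32
Step 3: Y2 = 32; r = -2; cross terms: (13*-7 - 24*-13)=221, (24*1 - -2*-7)=10, (-2*-2 - -20*1)=24, (-20*-13 - 13*-2)=286; twice the area = |541| = 541; area = 541/2; boundary points = 1 + 2 + 3 + 11 = 17; strictly interior points = area - boundary/2 + 1 = 263; answer 263

263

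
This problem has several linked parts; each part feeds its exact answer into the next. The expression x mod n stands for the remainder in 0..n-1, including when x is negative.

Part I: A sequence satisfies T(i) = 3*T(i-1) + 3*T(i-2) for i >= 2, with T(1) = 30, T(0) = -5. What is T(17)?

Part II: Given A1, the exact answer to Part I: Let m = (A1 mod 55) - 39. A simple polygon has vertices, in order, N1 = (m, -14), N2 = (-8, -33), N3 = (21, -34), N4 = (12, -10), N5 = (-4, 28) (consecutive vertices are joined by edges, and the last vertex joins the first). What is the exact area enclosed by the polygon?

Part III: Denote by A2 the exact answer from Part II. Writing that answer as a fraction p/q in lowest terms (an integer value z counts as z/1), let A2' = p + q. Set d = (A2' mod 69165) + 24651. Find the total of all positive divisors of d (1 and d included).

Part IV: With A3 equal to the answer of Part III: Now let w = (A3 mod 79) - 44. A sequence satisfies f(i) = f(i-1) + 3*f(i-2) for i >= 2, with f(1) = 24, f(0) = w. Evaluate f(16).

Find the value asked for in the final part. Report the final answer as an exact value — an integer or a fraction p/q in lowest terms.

Part I: T(2) = 3*(30) + 3*(-5) = 75; iterating: T(2)=75, T(3)=315, T(4)=1170, T(5)=4455, T(6)=16875, T(7)=63990, T(8)=242595, T(9)=919755, T(10)=3487050, T(11)=13220415, T(12)=50122395, T(13)=190028430, T(14)=720452475, T(15)=2731442715, T(16)=10355685570, T(17)=39261384855; answer 39261384855
Part II: A1 = 39261384855; m = -39; cross terms: (-39*-33 - -8*-14)=1175, (-8*-34 - 21*-33)=965, (21*-10 - 12*-34)=198, (12*28 - -4*-10)=296, (-4*-14 - -39*28)=1148; twice the area = |3782| = 3782; area = 1891; answer 1891
Part III: A2 = 1891; threaded value p + q = 1892; d = 26543; 26543 = 11 * 19 * 127; sigma = (1 + 11) * (1 + 19) * (1 + 127) = 12 * 20 * 128 = 30720; answer 30720
Part IV: A3 = 30720; w = 24; f(2) = 1*(24) + 3*(24) = 96; iterating: f(2)=96, f(3)=168, f(4)=456, f(5)=960, f(6)=2328, f(7)=5208, f(8)=12192, f(9)=27816, f(10)=64392, f(11)=147840, f(12)=341016, f(13)=784536, f(14)=1807584, f(15)=4161192, f(16)=9583944; answer 9583944

9583944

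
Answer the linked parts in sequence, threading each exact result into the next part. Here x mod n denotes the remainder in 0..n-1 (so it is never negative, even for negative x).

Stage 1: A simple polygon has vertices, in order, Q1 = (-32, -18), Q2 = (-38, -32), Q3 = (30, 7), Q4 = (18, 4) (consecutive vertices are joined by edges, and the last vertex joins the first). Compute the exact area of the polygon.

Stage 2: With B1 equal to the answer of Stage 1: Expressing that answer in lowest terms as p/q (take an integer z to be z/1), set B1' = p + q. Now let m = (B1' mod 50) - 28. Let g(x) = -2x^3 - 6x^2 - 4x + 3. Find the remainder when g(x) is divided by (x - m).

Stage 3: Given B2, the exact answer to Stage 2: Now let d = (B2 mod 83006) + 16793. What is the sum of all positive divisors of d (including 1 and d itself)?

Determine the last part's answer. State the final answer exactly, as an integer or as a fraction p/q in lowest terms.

35220

Stage 1: cross terms: (-32*-32 - -38*-18)=340, (-38*7 - 30*-32)=694, (30*4 - 18*7)=-6, (18*-18 - -32*4)=-196; twice the area = |832| = 832; area = 416; answer 416
Stage 2: B1 = 416; threaded value p + q = 417; m = -11; remainder = value at the root: -2*(-11)^3 - 6*(-11)^2 - 4*(-11)^1 + 3 = (2662) + (-726) + (44) + (3) = 1983; answer 1983
Stage 3: B2 = 1983; d = 18776; 18776 = 2^3 * 2347; sigma = (1 + 2 + 4 + 8) * (1 + 2347) = 15 * 2348 = 35220; answer 35220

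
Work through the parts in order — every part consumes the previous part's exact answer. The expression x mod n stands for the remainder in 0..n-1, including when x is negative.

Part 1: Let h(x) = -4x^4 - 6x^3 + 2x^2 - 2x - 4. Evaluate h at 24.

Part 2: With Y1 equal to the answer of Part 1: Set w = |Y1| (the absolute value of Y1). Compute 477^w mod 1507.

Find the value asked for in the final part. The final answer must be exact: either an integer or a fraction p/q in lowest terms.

Part 1: -4*(24)^4 - 6*(24)^3 + 2*(24)^2 - 2*(24)^1 - 4 = (-1327104) + (-82944) + (1152) + (-48) + (-4) = -1408948; answer -1408948
Part 2: Y1 = -1408948; w = 1408948; squarings mod 1507: 477^1=477, 477^2=1479, 477^4=784, 477^8=1307, 477^16=818, 477^32=16, 477^64=256, 477^128=735, 477^256=719, 477^512=60, 477^1024=586, 477^2048=1307, 477^4096=818, 477^8192=16, 477^16384=256, 477^32768=735, 477^65536=719, 477^131072=60, 477^262144=586, 477^524288=1307, 477^1048576=818; 477^1408948 = 477^4 * 477^16 * 477^32 * 477^128 * 477^256 * 477^512 * 477^1024 * 477^2048 * 477^4096 * 477^8192 * 477^16384 * 477^65536 * 477^262144 * 477^1048576 = 900 (mod 1507); answer 900

900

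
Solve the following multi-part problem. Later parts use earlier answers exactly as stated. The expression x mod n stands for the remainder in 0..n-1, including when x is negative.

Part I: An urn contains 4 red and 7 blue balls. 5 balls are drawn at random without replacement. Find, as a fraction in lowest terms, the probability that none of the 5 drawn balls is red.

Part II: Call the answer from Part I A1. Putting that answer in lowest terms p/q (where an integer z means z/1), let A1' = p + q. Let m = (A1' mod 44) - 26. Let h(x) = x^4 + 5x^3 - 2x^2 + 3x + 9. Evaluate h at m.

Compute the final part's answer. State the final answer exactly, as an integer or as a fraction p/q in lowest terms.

-72

Part I: total draws C(11,5) = 462; favorable C(7,5) = 21; P = 1/22; answer 1/22
Part II: A1 = 1/22; threaded value p + q = 23; m = -3; 1*(-3)^4 + 5*(-3)^3 - 2*(-3)^2 + 3*(-3)^1 + 9 = (81) + (-135) + (-18) + (-9) + (9) = -72; answer -72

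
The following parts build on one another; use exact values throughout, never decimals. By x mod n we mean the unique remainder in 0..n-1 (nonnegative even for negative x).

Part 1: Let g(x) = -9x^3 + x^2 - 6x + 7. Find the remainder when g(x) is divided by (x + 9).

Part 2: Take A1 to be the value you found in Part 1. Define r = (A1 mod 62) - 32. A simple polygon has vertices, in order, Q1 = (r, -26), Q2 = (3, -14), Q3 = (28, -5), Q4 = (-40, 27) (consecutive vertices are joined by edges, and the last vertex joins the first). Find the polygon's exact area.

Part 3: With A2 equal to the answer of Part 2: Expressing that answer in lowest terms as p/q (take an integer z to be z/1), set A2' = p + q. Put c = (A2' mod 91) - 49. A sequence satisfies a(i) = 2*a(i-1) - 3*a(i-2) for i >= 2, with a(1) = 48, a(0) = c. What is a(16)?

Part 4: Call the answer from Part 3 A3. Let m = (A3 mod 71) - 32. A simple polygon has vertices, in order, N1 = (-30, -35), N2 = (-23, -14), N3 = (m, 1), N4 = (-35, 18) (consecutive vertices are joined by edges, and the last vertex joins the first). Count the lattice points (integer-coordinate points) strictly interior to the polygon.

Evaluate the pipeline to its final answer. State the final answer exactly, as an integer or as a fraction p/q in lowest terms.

557

Part 1: remainder = value at the root: -9*(-9)^3 + 1*(-9)^2 - 6*(-9)^1 + 7 = (6561) + (81) + (54) + (7) = 6703; answer 6703
Part 2: A1 = 6703; r = -25; cross terms: (-25*-14 - 3*-26)=428, (3*-5 - 28*-14)=377, (28*27 - -40*-5)=556, (-40*-26 - -25*27)=1715; twice the area = |3076| = 3076; area = 1538; answer 1538
Part 3: A2 = 1538; threaded value p + q = 1539; c = 34; a(2) = 2*(48) - 3*(34) = -6; iterating: a(2)=-6, a(3)=-156, a(4)=-294, a(5)=-120, a(6)=642, a(7)=1644, a(8)=1362, a(9)=-2208, a(10)=-8502, a(11)=-10380, a(12)=4746, a(13)=40632, a(14)=67026, a(15)=12156, a(16)=-176766; answer -176766
Part 4: A3 = -176766; m = -8; cross terms: (-30*-14 - -23*-35)=-385, (-23*1 - -8*-14)=-135, (-8*18 - -35*1)=-109, (-35*-35 - -30*18)=1765; twice the area = |1136| = 1136; area = 568; boundary points = 7 + 15 + 1 + 1 = 24; strictly interior points = area - boundary/2 + 1 = 557; answer 557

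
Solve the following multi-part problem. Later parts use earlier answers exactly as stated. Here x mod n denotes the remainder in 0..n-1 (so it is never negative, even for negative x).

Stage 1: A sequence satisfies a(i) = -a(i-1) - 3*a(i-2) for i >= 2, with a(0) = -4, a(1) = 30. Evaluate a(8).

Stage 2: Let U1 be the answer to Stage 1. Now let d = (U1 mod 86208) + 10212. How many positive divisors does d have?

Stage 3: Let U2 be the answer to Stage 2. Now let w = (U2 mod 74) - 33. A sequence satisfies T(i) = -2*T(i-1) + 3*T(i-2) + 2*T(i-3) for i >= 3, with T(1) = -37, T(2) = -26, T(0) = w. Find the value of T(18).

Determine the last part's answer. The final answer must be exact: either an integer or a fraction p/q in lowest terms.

Stage 1: a(2) = -1*(30) - 3*(-4) = -18; iterating: a(2)=-18, a(3)=-72, a(4)=126, a(5)=90, a(6)=-468, a(7)=198, a(8)=1206; answer 1206
Stage 2: U1 = 1206; d = 11418; 11418 = 2 * 3 * 11 * 173; number of divisors = (1+1) * (1+1) * (1+1) * (1+1) = 16; answer 16
Stage 3: U2 = 16; w = -17; T(3) = -2*(-26) + 3*(-37) + 2*(-17) = -93; iterating: T(3)=-93, T(4)=34, T(5)=-399, T(6)=714, T(7)=-2557, T(8)=6458, T(9)=-19159, T(10)=52578, T(11)=-149717, T(12)=418850, T(13)=-1181695, T(14)=3320506, T(15)=-9348397, T(16)=26294922, T(17)=-73994023, T(18)=208176018; answer 208176018

208176018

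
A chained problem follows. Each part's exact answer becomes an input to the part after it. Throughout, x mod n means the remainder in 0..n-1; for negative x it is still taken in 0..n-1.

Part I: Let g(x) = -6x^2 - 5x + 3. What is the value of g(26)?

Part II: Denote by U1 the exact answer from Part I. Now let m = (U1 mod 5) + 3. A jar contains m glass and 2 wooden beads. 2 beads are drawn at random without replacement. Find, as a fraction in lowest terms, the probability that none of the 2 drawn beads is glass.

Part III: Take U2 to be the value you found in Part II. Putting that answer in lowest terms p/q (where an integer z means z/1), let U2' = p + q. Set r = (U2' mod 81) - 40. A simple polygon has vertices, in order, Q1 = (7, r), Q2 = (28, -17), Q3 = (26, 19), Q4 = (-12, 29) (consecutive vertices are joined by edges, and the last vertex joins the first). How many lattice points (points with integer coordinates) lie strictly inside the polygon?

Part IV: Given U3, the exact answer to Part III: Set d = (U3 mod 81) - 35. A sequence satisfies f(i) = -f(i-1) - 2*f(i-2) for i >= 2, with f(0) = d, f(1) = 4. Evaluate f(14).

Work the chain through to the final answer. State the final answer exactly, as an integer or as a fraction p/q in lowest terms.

376

Part I: -6*(26)^2 - 5*(26)^1 + 3 = (-4056) + (-130) + (3) = -4183; answer -4183
Part II: U1 = -4183; m = 5; total draws C(7,2) = 21; favorable C(2,2) = 1; P = 1/21; answer 1/21
Part III: U2 = 1/21; threaded value p + q = 22; r = -18; cross terms: (7*-17 - 28*-18)=385, (28*19 - 26*-17)=974, (26*29 - -12*19)=982, (-12*-18 - 7*29)=13; twice the area = |2354| = 2354; area = 1177; boundary points = 1 + 2 + 2 + 1 = 6; strictly interior points = area - boundary/2 + 1 = 1175; answer 1175
Part IV: U3 = 1175; d = 6; f(2) = -1*(4) - 2*(6) = -16; iterating: f(2)=-16, f(3)=8, f(4)=24, f(5)=-40, f(6)=-8, f(7)=88, f(8)=-72, f(9)=-104, f(10)=248, f(11)=-40, f(12)=-456, f(13)=536, f(14)=376; answer 376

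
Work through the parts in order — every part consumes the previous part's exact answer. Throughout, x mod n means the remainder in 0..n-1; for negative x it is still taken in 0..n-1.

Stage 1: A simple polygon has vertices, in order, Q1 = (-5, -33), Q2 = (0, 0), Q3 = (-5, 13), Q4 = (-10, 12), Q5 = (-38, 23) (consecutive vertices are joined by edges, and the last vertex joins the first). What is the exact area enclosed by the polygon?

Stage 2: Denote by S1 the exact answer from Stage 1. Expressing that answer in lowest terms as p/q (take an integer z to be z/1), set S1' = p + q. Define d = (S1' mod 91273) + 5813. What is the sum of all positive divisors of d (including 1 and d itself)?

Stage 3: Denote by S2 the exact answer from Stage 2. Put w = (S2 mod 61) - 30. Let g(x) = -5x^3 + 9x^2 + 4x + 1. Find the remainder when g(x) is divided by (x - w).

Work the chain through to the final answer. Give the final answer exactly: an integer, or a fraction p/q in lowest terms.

Stage 1: cross terms: (-5*0 - 0*-33)=0, (0*13 - -5*0)=0, (-5*12 - -10*13)=70, (-10*23 - -38*12)=226, (-38*-33 - -5*23)=1369; twice the area = |1665| = 1665; area = 1665/2; answer 1665/2
Stage 2: S1 = 1665/2; threaded value p + q = 1667; d = 7480; 7480 = 2^3 * 5 * 11 * 17; sigma = (1 + 2 + 4 + 8) * (1 + 5) * (1 + 11) * (1 + 17) = 15 * 6 * 12 * 18 = 19440; answer 19440
Stage 3: S2 = 19440; w = 12; remainder = value at the root: -5*(12)^3 + 9*(12)^2 + 4*(12)^1 + 1 = (-8640) + (1296) + (48) + (1) = -7295; answer -7295

-7295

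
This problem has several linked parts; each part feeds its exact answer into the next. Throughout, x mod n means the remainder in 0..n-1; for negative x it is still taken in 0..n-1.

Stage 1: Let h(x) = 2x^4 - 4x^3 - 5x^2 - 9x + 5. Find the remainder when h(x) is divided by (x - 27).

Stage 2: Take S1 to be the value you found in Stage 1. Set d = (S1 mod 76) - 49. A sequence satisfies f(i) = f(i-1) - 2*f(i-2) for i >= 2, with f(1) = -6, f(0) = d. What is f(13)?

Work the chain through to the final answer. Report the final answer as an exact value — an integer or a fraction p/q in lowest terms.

2706

Stage 1: remainder = value at the root: 2*(27)^4 - 4*(27)^3 - 5*(27)^2 - 9*(27)^1 + 5 = (1062882) + (-78732) + (-3645) + (-243) + (5) = 980267; answer 980267
Stage 2: S1 = 980267; d = -30; f(2) = 1*(-6) - 2*(-30) = 54; iterating: f(2)=54, f(3)=66, f(4)=-42, f(5)=-174, f(6)=-90, f(7)=258, f(8)=438, f(9)=-78, f(10)=-954, f(11)=-798, f(12)=1110, f(13)=2706; answer 2706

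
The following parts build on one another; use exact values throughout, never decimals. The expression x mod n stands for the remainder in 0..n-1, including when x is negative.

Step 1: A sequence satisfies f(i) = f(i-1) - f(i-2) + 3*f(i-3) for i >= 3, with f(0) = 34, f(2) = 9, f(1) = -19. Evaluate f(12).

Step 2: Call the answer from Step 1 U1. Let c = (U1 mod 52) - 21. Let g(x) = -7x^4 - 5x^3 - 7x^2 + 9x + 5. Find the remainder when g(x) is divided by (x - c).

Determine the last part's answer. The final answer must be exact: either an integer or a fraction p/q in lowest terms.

-190237

Step 1: f(3) = 1*(9) - 1*(-19) + 3*(34) = 130; iterating: f(3)=130, f(4)=64, f(5)=-39, f(6)=287, f(7)=518, f(8)=114, f(9)=457, f(10)=1897, f(11)=1782, f(12)=1256; answer 1256
Step 2: U1 = 1256; c = -13; remainder = value at the root: -7*(-13)^4 - 5*(-13)^3 - 7*(-13)^2 + 9*(-13)^1 + 5 = (-199927) + (10985) + (-1183) + (-117) + (5) = -190237; answer -190237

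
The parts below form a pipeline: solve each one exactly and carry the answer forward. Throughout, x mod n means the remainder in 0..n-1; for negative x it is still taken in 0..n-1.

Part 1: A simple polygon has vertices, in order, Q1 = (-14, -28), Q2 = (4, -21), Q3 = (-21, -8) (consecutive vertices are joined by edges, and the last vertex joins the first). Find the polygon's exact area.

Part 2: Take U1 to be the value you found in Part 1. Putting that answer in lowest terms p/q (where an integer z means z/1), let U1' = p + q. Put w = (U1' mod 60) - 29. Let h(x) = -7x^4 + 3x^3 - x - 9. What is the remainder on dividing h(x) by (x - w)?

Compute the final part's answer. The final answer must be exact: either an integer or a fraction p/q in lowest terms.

Part 1: cross terms: (-14*-21 - 4*-28)=406, (4*-8 - -21*-21)=-473, (-21*-28 - -14*-8)=476; twice the area = |409| = 409; area = 409/2; answer 409/2
Part 2: U1 = 409/2; threaded value p + q = 411; w = 22; remainder = value at the root: -7*(22)^4 + 3*(22)^3 - 1*(22)^1 - 9 = (-1639792) + (31944) + (-22) + (-9) = -1607879; answer -1607879

-1607879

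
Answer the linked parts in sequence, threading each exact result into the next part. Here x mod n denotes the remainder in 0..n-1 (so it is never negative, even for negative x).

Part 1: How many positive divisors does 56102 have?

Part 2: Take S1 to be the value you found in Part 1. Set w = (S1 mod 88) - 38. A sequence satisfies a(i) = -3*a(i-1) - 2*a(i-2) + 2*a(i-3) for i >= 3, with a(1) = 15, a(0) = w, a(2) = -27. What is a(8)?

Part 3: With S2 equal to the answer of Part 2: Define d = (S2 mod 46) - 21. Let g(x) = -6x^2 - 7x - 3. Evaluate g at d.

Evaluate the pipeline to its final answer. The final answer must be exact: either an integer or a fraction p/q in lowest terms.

-533

Part 1: 56102 = 2 * 28051; number of divisors = (1+1) * (1+1) = 4; answer 4
Part 2: S1 = 4; w = -34; a(3) = -3*(-27) - 2*(15) + 2*(-34) = -17; iterating: a(3)=-17, a(4)=135, a(5)=-425, a(6)=971, a(7)=-1793, a(8)=2587; answer 2587
Part 3: S2 = 2587; d = -10; -6*(-10)^2 - 7*(-10)^1 - 3 = (-600) + (70) + (-3) = -533; answer -533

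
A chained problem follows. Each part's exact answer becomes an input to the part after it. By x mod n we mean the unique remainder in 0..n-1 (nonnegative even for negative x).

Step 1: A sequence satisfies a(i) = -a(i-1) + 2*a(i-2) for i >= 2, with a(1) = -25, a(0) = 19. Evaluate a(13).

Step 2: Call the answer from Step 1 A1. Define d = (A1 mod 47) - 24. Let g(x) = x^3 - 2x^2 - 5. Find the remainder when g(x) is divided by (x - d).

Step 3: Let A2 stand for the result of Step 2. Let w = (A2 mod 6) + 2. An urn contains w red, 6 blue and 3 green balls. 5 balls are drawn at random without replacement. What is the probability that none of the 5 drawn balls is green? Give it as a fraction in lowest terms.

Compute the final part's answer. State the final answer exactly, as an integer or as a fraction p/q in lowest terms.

3/13

Step 1: a(2) = -1*(-25) + 2*(19) = 63; iterating: a(2)=63, a(3)=-113, a(4)=239, a(5)=-465, a(6)=943, a(7)=-1873, a(8)=3759, a(9)=-7505, a(10)=15023, a(11)=-30033, a(12)=60079, a(13)=-120145; answer -120145
Step 2: A1 = -120145; d = 10; remainder = value at the root: 1*(10)^3 - 2*(10)^2 - 5 = (1000) + (-200) + (-5) = 795; answer 795
Step 3: A2 = 795; w = 5; total draws C(14,5) = 2002; favorable C(11,5) = 462; P = 3/13; answer 3/13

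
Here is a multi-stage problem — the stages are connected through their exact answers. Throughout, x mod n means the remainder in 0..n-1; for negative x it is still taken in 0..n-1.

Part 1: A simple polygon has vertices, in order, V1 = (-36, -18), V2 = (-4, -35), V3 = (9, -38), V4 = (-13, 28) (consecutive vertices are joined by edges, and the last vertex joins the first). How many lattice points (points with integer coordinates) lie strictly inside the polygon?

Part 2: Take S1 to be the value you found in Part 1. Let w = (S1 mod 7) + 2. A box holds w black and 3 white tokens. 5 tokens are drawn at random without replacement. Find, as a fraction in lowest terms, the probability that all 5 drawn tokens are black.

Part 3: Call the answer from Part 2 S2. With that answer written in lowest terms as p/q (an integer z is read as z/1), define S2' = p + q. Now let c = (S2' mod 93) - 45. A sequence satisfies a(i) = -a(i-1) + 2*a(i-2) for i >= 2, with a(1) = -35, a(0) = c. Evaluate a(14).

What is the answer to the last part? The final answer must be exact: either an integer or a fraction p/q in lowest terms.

256679

Part 1: cross terms: (-36*-35 - -4*-18)=1188, (-4*-38 - 9*-35)=467, (9*28 - -13*-38)=-242, (-13*-18 - -36*28)=1242; twice the area = |2655| = 2655; area = 2655/2; boundary points = 1 + 1 + 22 + 23 = 47; strictly interior points = area - boundary/2 + 1 = 1305; answer 1305
Part 2: S1 = 1305; w = 5; total draws C(8,5) = 56; favorable C(5,5) = 1; P = 1/56; answer 1/56
Part 3: S2 = 1/56; threaded value p + q = 57; c = 12; a(2) = -1*(-35) + 2*(12) = 59; iterating: a(2)=59, a(3)=-129, a(4)=247, a(5)=-505, a(6)=999, a(7)=-2009, a(8)=4007, a(9)=-8025, a(10)=16039, a(11)=-32089, a(12)=64167, a(13)=-128345, a(14)=256679; answer 256679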